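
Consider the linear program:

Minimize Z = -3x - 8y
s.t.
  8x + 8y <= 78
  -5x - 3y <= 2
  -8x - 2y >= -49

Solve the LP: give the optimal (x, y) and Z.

x = -125/8, y = 203/8, minimum Z = -1249/8

Vertices and Z = -3x - 8y:
  (-125/8, 203/8) → Z = -1249/8
  (59/12, 29/6) → Z = -641/12
  (151/14, -261/14) → Z = 1635/14

The optimum lies where 8x + 8y = 78 and -5x - 3y = 2.
Solving simultaneously gives x = -125/8, y = 203/8.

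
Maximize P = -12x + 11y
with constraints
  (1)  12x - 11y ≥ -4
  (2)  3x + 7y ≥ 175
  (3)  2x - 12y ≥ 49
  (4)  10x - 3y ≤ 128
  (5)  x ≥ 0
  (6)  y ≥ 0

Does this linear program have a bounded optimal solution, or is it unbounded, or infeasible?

infeasible

The boundaries 12x - 11y = -4 and 3x + 7y = 175 meet at (1897/117, 704/39), but that point violates 2x - 12y ≥ 49. Every candidate vertex is excluded by some other constraint, so the feasible region is empty.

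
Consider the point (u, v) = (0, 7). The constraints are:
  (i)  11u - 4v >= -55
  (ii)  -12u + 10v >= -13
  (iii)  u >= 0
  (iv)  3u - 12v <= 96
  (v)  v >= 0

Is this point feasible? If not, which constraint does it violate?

feasible

(i): -28 ≥ -55 ✓
(ii): 70 ≥ -13 ✓
(iii): 0 ≥ 0 ✓
(iv): -84 ≤ 96 ✓
(v): 7 ≥ 0 ✓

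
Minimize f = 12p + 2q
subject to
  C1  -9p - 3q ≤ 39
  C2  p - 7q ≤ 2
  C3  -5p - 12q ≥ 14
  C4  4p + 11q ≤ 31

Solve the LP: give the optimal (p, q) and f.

p = -142/31, q = 23/31, minimum f = -1658/31

Corner points and f = 12p + 2q:
  (-89/22, -19/22) → f = -553/11
  (-142/31, 23/31) → f = -1658/31
  (-74/47, -24/47) → f = -936/47

The binding constraints are -9p - 3q = 39 and -5p - 12q = 14.
Solving simultaneously gives p = -142/31, q = 23/31.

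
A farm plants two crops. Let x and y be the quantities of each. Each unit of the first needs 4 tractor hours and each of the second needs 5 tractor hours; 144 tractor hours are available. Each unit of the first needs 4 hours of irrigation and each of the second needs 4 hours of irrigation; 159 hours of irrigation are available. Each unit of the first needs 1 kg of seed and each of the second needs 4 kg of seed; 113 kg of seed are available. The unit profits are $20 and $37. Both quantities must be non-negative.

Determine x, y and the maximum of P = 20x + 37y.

x = 1, y = 28, maximum P = 1056

Vertices and P = 20x + 37y:
  (0, 0) → P = 0
  (0, 113/4) → P = 4181/4
  (36, 0) → P = 720
  (1, 28) → P = 1056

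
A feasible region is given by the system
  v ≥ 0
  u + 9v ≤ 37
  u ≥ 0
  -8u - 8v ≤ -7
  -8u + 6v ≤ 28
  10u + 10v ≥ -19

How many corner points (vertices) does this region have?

4

The feasible vertices (each the meet of two boundaries and inside every other half-plane) are:
  (37, 0)
  (7/8, 0)
  (0, 37/9)
  (0, 7/8)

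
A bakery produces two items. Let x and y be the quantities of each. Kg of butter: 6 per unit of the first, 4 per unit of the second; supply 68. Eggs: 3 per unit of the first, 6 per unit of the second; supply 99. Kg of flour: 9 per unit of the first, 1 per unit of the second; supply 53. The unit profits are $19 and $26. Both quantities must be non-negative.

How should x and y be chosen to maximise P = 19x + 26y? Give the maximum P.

x = 1/2, y = 65/4, maximum P = 432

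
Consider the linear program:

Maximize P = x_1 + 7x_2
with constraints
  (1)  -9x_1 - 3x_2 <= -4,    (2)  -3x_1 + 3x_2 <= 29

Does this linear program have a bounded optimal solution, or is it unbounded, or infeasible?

unbounded

From the feasible point (-25/12, 91/12), moving in the direction (3, 3) keeps every constraint satisfied while P increases without bound.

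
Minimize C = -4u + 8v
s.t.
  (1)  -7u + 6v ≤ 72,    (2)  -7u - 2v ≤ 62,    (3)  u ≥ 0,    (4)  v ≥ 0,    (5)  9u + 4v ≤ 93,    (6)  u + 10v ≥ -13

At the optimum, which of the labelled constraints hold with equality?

Feasible corners and C = -4u + 8v:
  (0, 12) → C = 96
  (135/41, 1299/82) → C = 4656/41
  (0, 0) → C = 0
  (31/3, 0) → C = -124/3

The minimum is at (31/3, 0). Substituting into each constraint, equality holds for (4) and (5); the remaining constraints have slack.

(4) and (5)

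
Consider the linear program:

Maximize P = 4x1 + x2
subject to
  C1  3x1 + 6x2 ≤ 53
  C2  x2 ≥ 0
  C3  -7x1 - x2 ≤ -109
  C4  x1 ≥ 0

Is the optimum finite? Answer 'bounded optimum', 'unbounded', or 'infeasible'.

bounded optimum

Extreme points and P = 4x1 + x2:
  (53/3, 0) → P = 212/3
  (601/39, 44/39) → P = 816/13
  (109/7, 0) → P = 436/7
The feasible region has finitely many vertices and no improving ray; the maximum is 212/3 at (53/3, 0).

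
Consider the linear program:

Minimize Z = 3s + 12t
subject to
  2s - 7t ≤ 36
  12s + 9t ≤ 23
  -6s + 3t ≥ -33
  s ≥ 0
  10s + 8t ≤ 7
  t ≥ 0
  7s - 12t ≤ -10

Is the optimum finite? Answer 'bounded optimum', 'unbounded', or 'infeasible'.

Feasible corners and Z = 3s + 12t:
  (0, 7/8) → Z = 21/2
  (0, 5/6) → Z = 10
  (1/44, 149/176) → Z = 225/22
The feasible region has finitely many vertices and no improving ray; the minimum is 10 at (0, 5/6).

bounded optimum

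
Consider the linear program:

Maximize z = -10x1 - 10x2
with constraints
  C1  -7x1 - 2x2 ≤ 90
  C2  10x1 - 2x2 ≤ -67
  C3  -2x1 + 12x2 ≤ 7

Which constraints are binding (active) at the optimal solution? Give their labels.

C1 and C2

Extreme points and z = -10x1 - 10x2:
  (-157/17, -431/34) → z = 3725/17
  (-547/44, -131/88) → z = 6125/44
  (-395/58, -16/29) → z = 2135/29

The maximum is at (-157/17, -431/34). Substituting into each constraint, equality holds for C1 and C2; the remaining constraints have slack.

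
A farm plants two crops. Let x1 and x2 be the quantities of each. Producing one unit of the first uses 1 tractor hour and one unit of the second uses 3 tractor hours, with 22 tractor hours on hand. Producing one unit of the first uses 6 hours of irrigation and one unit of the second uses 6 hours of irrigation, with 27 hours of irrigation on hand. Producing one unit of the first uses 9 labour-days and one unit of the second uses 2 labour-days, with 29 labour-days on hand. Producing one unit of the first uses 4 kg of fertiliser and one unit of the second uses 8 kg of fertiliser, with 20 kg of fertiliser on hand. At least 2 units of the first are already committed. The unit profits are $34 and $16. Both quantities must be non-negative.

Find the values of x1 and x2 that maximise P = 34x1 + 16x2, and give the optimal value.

x1 = 3, x2 = 1, maximum P = 118

Feasible corners and P = 34x1 + 16x2:
  (29/9, 0) → P = 986/9
  (2, 0) → P = 68
  (3, 1) → P = 118
  (2, 3/2) → P = 92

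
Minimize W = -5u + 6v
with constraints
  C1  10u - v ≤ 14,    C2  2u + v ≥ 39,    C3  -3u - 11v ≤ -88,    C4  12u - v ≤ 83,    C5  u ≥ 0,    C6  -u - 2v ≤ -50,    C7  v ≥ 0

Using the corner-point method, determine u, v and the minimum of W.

u = 53/12, v = 181/6, minimum W = 1907/12

Feasible corners and W = -5u + 6v:
  (53/12, 181/6) → W = 1907/12
  (69/2, 331) → W = 3627/2
  (0, 39) → W = 234
The feasible region is unbounded (it extends along (0, 1), (1, 12)), but W strictly increases along every unbounded feasible direction, so there is no improving ray and the minimum is attained at a vertex.

At the optimal vertex, 10u - v = 14 and 2u + v = 39.
Solving simultaneously gives u = 53/12, v = 181/6.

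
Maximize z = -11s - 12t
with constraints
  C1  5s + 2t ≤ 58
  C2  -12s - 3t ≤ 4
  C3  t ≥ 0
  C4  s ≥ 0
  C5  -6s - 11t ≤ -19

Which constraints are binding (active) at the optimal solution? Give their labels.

Vertices and z = -11s - 12t:
  (58/5, 0) → z = -638/5
  (0, 29) → z = -348
  (19/6, 0) → z = -209/6
  (0, 19/11) → z = -228/11

The maximum is at (0, 19/11). Substituting into each constraint, equality holds for C4 and C5; the remaining constraints have slack.

C4 and C5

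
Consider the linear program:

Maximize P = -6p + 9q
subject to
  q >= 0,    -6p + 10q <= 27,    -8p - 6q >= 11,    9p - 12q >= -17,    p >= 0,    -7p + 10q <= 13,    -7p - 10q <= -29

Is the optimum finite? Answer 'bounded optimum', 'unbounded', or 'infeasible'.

infeasible

The boundaries q = 0 and -7p - 10q = -29 meet at (29/7, 0), but that point violates -8p - 6q ≥ 11. Every candidate vertex is excluded by some other constraint, so the feasible region is empty.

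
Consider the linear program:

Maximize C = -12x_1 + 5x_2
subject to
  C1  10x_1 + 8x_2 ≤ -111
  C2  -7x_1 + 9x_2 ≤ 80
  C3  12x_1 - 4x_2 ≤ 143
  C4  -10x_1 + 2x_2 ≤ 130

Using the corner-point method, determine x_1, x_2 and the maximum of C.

x_1 = -505/38, x_2 = -55/38, maximum C = 5785/38

Feasible corners and C = -12x_1 + 5x_2:
  (-1639/146, 23/146) → C = 271/2
  (175/34, -1381/68) → C = -11105/68
  (-505/38, -55/38) → C = 5785/38
  (-403/8, -1495/8) → C = -2639/8

At the optimal vertex, -7x_1 + 9x_2 = 80 and -10x_1 + 2x_2 = 130.
Solving simultaneously gives x_1 = -505/38, x_2 = -55/38.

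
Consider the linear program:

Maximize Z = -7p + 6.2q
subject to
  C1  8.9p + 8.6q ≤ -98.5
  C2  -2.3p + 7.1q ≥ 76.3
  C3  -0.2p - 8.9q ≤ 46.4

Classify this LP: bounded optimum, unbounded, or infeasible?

unbounded

From the feasible point (-135553/8297, 45252/8297), moving in the direction (-8.6, 8.9) keeps every constraint satisfied while Z increases without bound.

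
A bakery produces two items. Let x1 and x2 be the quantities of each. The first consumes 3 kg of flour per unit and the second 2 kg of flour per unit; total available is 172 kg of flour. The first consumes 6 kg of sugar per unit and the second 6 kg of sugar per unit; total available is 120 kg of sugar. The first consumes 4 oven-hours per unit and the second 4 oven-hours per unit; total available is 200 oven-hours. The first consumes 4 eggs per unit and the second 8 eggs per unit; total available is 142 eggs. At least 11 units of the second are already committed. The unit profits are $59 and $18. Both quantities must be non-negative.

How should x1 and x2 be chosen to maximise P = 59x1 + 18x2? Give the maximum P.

Corner points and P = 59x1 + 18x2:
  (0, 71/4) → P = 639/2
  (0, 11) → P = 198
  (9/2, 31/2) → P = 1089/2
  (9, 11) → P = 729

x1 = 9, x2 = 11, maximum P = 729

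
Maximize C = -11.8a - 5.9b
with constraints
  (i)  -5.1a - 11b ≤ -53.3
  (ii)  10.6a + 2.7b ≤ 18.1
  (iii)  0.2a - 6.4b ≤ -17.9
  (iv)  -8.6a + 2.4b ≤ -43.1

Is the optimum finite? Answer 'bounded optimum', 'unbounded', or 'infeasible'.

infeasible

The boundaries -5.1a - 11b = -53.3 and 10.6a + 2.7b = 18.1 meet at (5519/10283, 47267/10283), but that point violates -8.6a + 2.4b ≤ -43.1. Every candidate vertex is excluded by some other constraint, so the feasible region is empty.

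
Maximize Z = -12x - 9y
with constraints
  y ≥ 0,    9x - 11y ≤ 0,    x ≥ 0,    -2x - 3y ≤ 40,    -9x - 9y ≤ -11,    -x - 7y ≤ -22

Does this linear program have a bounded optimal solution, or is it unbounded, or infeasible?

bounded optimum

Feasible corners and Z = -12x - 9y:
  (121/37, 99/37) → Z = -2343/37
  (0, 22/7) → Z = -198/7
The feasible region has finitely many vertices and no improving ray; the maximum is -198/7 at (0, 22/7).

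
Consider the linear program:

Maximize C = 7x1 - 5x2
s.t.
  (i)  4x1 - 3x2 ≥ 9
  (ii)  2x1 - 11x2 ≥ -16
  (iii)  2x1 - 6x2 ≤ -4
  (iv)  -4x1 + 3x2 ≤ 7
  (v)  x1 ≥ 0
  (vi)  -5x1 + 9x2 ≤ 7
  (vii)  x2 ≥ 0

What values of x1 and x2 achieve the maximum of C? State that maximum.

x1 = 26/5, x2 = 12/5, maximum C = 122/5

Extreme points and C = 7x1 - 5x2:
  (147/38, 41/19) → C = 619/38
  (11/3, 17/9) → C = 146/9
  (26/5, 12/5) → C = 122/5

At the optimal vertex, 2x1 - 11x2 = -16 and 2x1 - 6x2 = -4.
Solving simultaneously gives x1 = 26/5, x2 = 12/5.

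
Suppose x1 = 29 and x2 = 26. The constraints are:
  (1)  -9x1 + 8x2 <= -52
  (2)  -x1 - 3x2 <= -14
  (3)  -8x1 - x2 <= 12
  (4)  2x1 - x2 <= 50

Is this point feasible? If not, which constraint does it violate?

feasible

(1): -53 ≤ -52 ✓
(2): -107 ≤ -14 ✓
(3): -258 ≤ 12 ✓
(4): 32 ≤ 50 ✓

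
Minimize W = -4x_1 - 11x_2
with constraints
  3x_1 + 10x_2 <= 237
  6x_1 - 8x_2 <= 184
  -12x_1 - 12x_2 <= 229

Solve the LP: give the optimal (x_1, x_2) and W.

Corner points and W = -4x_1 - 11x_2:
  (934/21, 145/14) → W = -1751/6
  (-2567/42, 1177/28) → W = -2615/12
  (47/21, -597/28) → W = 2707/12

x_1 = 934/21, x_2 = 145/14, minimum W = -1751/6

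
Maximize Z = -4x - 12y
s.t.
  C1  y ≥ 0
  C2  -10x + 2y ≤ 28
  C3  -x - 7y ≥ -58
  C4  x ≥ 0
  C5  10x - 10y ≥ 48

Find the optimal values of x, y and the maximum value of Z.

x = 24/5, y = 0, maximum Z = -96/5

Extreme points and Z = -4x - 12y:
  (58, 0) → Z = -232
  (24/5, 0) → Z = -96/5
  (229/20, 133/20) → Z = -628/5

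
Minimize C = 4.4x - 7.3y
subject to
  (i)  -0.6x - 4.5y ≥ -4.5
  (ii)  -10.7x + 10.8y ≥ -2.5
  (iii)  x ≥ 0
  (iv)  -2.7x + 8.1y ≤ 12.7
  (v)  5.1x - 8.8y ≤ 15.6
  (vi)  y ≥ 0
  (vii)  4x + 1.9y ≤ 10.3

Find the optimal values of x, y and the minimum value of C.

x = 0, y = 1, minimum C = -7.3

Vertices and C = 4.4x - 7.3y:
  (665/607, 1555/1821) → C = -5147/3642
  (0, 1) → C = -73/10
  (25/107, 0) → C = 110/107
  (0, 0) → C = 0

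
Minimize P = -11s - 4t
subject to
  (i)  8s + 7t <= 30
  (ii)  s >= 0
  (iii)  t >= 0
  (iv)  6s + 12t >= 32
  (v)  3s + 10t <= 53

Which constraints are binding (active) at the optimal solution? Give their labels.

(i) and (iv)

Corner points and P = -11s - 4t:
  (0, 30/7) → P = -120/7
  (68/27, 38/27) → P = -100/3
  (0, 8/3) → P = -32/3

The minimum is at (68/27, 38/27). Substituting into each constraint, equality holds for (i) and (iv); the remaining constraints have slack.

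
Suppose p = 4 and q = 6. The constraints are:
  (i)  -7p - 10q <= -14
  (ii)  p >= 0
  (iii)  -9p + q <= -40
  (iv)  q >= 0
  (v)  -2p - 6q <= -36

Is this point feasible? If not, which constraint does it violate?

Constraint (iii): -9p + q = -30, which is not ≤ -40. All other constraints are satisfied.

not feasible — violates (iii)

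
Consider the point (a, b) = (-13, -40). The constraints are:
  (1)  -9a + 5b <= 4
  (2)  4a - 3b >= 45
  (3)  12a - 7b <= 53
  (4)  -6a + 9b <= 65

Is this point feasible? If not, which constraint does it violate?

not feasible — violates (3)

Constraint (3): 12a - 7b = 124, which is not ≤ 53. All other constraints are satisfied.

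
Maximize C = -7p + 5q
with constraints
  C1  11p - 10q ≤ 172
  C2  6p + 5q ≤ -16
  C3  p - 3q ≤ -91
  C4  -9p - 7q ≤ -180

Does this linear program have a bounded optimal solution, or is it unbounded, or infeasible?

infeasible

The boundaries 11p - 10q = 172 and p - 3q = -91 meet at (62, 51), but that point violates 6p + 5q ≤ -16. Every candidate vertex is excluded by some other constraint, so the feasible region is empty.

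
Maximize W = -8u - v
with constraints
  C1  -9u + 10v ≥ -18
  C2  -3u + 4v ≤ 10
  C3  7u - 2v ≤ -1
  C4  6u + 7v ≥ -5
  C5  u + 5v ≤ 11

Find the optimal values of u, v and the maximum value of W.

u = -2, v = 1, maximum W = 15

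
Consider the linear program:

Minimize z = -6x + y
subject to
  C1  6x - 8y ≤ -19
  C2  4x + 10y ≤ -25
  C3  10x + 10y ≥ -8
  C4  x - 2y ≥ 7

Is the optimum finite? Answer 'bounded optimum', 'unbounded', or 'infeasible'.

infeasible

The boundaries 6x - 8y = -19 and x - 2y = 7 meet at (-47/2, -61/4), but that point violates 10x + 10y ≥ -8. Every candidate vertex is excluded by some other constraint, so the feasible region is empty.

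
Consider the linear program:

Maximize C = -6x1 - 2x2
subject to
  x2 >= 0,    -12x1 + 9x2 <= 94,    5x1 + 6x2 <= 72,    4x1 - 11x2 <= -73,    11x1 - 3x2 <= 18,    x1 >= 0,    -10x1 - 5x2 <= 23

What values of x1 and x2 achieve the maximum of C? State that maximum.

Feasible corners and C = -6x1 - 2x2:
  (28/39, 1334/117) → C = -244/9
  (0, 94/9) → C = -188/9
  (4, 26/3) → C = -124/3
  (417/109, 875/109) → C = -4252/109
  (0, 73/11) → C = -146/11

x1 = 0, x2 = 73/11, maximum C = -146/11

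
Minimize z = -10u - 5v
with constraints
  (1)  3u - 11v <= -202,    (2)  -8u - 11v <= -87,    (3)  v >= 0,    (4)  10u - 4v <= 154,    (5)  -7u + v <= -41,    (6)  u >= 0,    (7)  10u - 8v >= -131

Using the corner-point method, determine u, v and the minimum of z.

u = 439/10, v = 285/4, minimum z = -3181/4

Feasible corners and z = -10u - 5v:
  (1251/49, 1241/49) → z = -18715/49
  (653/74, 1537/74) → z = -14215/74
  (439/10, 285/4) → z = -3181/4
  (459/46, 1327/46) → z = -11225/46

The binding constraints are 10u - 4v = 154 and 10u - 8v = -131.
Solving simultaneously gives u = 439/10, v = 285/4.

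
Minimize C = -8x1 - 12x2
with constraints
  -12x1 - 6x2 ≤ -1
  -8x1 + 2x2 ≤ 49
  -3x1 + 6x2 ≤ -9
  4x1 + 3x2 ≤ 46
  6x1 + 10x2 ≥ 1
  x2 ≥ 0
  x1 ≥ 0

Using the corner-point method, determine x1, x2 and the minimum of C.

x1 = 101/11, x2 = 34/11, minimum C = -1216/11

Corner points and C = -8x1 - 12x2:
  (101/11, 34/11) → C = -1216/11
  (3, 0) → C = -24
  (23/2, 0) → C = -92

The binding constraints are -3x1 + 6x2 = -9 and 4x1 + 3x2 = 46.
Solving simultaneously gives x1 = 101/11, x2 = 34/11.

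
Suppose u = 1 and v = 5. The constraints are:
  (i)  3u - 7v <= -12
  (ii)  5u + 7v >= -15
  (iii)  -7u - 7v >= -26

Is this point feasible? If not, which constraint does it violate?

Constraint (iii): -7u - 7v = -42, which is not ≥ -26. All other constraints are satisfied.

not feasible — violates (iii)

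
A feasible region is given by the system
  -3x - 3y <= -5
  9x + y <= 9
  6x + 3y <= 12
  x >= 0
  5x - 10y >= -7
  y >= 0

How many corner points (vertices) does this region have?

3

Of the 15 pairwise boundary intersections, those satisfying every inequality are:
  (11/12, 3/4)
  (29/45, 46/45)
  (83/95, 108/95)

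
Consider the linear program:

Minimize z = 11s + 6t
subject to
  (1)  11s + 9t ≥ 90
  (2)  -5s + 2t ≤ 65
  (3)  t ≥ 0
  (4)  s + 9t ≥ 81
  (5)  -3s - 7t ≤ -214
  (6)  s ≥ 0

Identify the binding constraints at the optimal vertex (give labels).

(5) and (6)

Corner points and z = 11s + 6t:
  (0, 65/2) → z = 195
  (81, 0) → z = 891
  (1359/20, 29/20) → z = 15123/20
  (0, 214/7) → z = 1284/7
The feasible region is unbounded (it extends along (1, 0), (2, 5)), but z strictly increases along every unbounded feasible direction, so there is no improving ray and the minimum is attained at a vertex.

The minimum is at (0, 214/7). Substituting into each constraint, equality holds for (5) and (6); the remaining constraints have slack.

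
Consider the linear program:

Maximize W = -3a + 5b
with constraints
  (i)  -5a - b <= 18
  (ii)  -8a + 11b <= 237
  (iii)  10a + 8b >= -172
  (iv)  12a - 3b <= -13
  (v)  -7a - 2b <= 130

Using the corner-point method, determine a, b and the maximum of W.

a = 142/27, b = 685/27, maximum W = 2999/27

Corner points and W = -3a + 5b:
  (-145/21, 347/21) → W = 310/3
  (-67/27, -151/27) → W = -554/27
  (142/27, 685/27) → W = 2999/27

At the optimal vertex, -8a + 11b = 237 and 12a - 3b = -13.
Solving simultaneously gives a = 142/27, b = 685/27.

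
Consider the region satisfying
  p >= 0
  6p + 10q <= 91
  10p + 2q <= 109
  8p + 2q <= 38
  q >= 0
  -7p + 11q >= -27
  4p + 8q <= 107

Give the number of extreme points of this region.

5

Of the 21 pairwise boundary intersections, those satisfying every inequality are:
  (0, 91/10)
  (0, 0)
  (99/34, 125/17)
  (236/51, 25/51)
  (27/7, 0)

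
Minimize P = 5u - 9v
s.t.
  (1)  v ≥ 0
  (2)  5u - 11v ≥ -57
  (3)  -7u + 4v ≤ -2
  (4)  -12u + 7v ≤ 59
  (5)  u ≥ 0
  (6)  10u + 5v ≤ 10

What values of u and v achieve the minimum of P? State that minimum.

Corner points and P = 5u - 9v:
  (2/7, 0) → P = 10/7
  (1, 0) → P = 5
  (2/3, 2/3) → P = -8/3

The optimum lies where -7u + 4v = -2 and 10u + 5v = 10.
Solving simultaneously gives u = 2/3, v = 2/3.

u = 2/3, v = 2/3, minimum P = -8/3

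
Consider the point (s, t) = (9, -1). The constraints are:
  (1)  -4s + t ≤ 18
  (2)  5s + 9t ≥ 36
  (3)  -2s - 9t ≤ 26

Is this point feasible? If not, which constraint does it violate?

feasible

(1): -37 ≤ 18 ✓
(2): 36 ≥ 36 ✓
(3): -9 ≤ 26 ✓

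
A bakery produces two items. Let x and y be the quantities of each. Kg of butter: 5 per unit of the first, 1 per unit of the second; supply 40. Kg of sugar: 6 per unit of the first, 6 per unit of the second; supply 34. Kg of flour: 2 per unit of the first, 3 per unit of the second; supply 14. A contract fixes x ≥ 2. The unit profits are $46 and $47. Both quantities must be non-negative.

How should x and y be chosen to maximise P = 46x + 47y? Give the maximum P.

Extreme points and P = 46x + 47y:
  (17/3, 0) → P = 782/3
  (2, 0) → P = 92
  (3, 8/3) → P = 790/3
  (2, 10/3) → P = 746/3

x = 3, y = 8/3, maximum P = 790/3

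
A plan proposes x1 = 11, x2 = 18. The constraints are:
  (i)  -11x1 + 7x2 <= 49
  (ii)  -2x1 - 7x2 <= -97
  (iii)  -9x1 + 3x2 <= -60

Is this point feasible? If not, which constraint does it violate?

not feasible — violates (iii)

Constraint (iii): -9x1 + 3x2 = -45, which is not ≤ -60. All other constraints are satisfied.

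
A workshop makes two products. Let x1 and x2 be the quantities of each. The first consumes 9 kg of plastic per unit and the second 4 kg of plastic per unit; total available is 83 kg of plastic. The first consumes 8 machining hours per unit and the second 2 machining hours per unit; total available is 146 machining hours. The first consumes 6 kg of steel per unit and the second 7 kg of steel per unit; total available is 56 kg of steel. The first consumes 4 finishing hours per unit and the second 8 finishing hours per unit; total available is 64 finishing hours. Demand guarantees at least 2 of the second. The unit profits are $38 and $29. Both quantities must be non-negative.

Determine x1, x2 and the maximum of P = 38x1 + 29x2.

x1 = 7, x2 = 2, maximum P = 324

Feasible corners and P = 38x1 + 29x2:
  (0, 8) → P = 232
  (0, 2) → P = 58
  (7, 2) → P = 324

The binding constraints are 6x1 + 7x2 = 56 and x2 = 2.
Solving simultaneously gives x1 = 7, x2 = 2.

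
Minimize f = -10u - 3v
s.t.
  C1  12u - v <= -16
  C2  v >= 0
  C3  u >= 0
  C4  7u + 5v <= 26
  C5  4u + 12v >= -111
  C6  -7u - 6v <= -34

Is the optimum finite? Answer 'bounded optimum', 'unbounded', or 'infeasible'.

infeasible

The boundaries 12u - v = -16 and u = 0 meet at (0, 16), but that point violates 7u + 5v ≤ 26. Every candidate vertex is excluded by some other constraint, so the feasible region is empty.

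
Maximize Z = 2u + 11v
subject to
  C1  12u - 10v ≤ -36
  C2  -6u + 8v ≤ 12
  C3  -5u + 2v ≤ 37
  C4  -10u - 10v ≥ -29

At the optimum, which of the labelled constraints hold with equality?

C1 and C2

Corner points and Z = 2u + 11v:
  (-14/3, -2) → Z = -94/3
  (-149/13, -132/13) → Z = -1750/13
  (-68/7, -81/14) → Z = -1163/14

The maximum is at (-14/3, -2). Substituting into each constraint, equality holds for C1 and C2; the remaining constraints have slack.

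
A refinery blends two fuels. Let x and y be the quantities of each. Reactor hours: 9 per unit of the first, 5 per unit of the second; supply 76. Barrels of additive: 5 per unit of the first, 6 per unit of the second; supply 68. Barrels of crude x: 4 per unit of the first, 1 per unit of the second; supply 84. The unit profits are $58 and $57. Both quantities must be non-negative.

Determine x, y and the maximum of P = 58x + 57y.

Corner points and P = 58x + 57y:
  (0, 0) → P = 0
  (0, 34/3) → P = 646
  (76/9, 0) → P = 4408/9
  (4, 8) → P = 688

The binding constraints are 9x + 5y = 76 and 5x + 6y = 68.
Solving simultaneously gives x = 4, y = 8.

x = 4, y = 8, maximum P = 688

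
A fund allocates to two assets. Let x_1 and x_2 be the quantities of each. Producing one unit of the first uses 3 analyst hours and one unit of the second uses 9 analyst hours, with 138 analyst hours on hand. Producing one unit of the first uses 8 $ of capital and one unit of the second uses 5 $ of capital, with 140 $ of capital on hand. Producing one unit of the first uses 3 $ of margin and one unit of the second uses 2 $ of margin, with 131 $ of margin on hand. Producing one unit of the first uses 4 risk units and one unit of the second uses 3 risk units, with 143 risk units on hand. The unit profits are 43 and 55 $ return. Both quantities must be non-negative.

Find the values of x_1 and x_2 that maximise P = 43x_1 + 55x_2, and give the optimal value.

Feasible corners and P = 43x_1 + 55x_2:
  (0, 0) → P = 0
  (0, 46/3) → P = 2530/3
  (35/2, 0) → P = 1505/2
  (10, 12) → P = 1090

The optimum lies where 3x_1 + 9x_2 = 138 and 8x_1 + 5x_2 = 140.
Solving simultaneously gives x_1 = 10, x_2 = 12.

x_1 = 10, x_2 = 12, maximum P = 1090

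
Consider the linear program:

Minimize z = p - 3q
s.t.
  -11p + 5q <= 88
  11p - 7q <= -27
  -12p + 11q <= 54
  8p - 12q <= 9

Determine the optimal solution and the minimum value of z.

The optimum lies where 11p - 7q = -27 and -12p + 11q = 54.
Solving simultaneously gives p = 81/37, q = 270/37.

p = 81/37, q = 270/37, minimum z = -729/37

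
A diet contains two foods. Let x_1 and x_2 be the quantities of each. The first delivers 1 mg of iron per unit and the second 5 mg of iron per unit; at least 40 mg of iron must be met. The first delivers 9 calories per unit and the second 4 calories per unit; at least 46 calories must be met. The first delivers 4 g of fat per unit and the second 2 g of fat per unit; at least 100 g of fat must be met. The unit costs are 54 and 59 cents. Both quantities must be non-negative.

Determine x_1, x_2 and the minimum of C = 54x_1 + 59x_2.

Feasible corners and C = 54x_1 + 59x_2:
  (0, 50) → C = 2950
  (40, 0) → C = 2160
  (70/3, 10/3) → C = 4370/3
The feasible region is unbounded (it extends along (0, 1), (1, 0)), but C strictly increases along every unbounded feasible direction, so there is no improving ray and the minimum is attained at a vertex.

The binding constraints are x_1 + 5x_2 = 40 and 4x_1 + 2x_2 = 100.
Solving simultaneously gives x_1 = 70/3, x_2 = 10/3.

x_1 = 70/3, x_2 = 10/3, minimum C = 4370/3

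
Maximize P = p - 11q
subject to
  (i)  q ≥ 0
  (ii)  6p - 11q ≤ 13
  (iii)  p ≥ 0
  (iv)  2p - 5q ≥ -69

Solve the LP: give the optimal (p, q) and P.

Corner points and P = p - 11q:
  (13/6, 0) → P = 13/6
  (0, 0) → P = 0
  (103, 55) → P = -502
  (0, 69/5) → P = -759/5

At the optimal vertex, q = 0 and 6p - 11q = 13.
Solving simultaneously gives p = 13/6, q = 0.

p = 13/6, q = 0, maximum P = 13/6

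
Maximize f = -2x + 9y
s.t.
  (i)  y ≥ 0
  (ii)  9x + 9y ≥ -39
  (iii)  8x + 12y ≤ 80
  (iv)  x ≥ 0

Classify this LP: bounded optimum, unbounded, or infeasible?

Feasible corners and f = -2x + 9y:
  (10, 0) → f = -20
  (0, 0) → f = 0
  (0, 20/3) → f = 60
The feasible region has finitely many vertices and no improving ray; the maximum is 60 at (0, 20/3).

bounded optimum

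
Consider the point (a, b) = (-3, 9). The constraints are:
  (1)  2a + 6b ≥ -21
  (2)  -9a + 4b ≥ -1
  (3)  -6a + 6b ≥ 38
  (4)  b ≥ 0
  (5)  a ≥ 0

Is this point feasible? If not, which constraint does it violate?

Constraint (5): a = -3, which is not ≥ 0. All other constraints are satisfied.

not feasible — violates (5)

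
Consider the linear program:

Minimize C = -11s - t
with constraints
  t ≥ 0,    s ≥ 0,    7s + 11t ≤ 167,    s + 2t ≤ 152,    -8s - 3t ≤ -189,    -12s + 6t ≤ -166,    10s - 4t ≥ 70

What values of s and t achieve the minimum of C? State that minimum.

s = 167/7, t = 0, minimum C = -1837/7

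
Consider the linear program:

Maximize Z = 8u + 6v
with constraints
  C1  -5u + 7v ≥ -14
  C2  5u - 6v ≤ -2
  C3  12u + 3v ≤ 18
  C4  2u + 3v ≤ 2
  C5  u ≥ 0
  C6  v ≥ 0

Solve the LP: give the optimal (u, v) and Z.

Extreme points and Z = 8u + 6v:
  (2/9, 14/27) → Z = 44/9
  (0, 1/3) → Z = 2
  (0, 2/3) → Z = 4

u = 2/9, v = 14/27, maximum Z = 44/9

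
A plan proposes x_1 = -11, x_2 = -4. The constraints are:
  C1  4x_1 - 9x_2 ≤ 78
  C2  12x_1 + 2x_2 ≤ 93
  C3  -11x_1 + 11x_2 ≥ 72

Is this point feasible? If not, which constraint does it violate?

feasible

C1: -8 ≤ 78 ✓
C2: -140 ≤ 93 ✓
C3: 77 ≥ 72 ✓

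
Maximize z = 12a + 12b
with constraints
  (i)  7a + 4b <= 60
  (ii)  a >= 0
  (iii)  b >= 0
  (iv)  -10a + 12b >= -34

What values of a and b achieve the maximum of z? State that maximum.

a = 0, b = 15, maximum z = 180

Corner points and z = 12a + 12b:
  (0, 15) → z = 180
  (214/31, 181/62) → z = 3654/31
  (0, 0) → z = 0
  (17/5, 0) → z = 204/5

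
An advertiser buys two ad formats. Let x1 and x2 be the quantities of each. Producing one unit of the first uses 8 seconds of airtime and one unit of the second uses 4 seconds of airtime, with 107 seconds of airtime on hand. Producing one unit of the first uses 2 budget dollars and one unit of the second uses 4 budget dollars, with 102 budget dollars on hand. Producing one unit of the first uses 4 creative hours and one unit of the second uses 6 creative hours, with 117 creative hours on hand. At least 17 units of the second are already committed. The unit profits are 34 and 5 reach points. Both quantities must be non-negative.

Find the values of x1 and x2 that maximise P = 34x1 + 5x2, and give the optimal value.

Feasible corners and P = 34x1 + 5x2:
  (0, 39/2) → P = 195/2
  (0, 17) → P = 85
  (15/4, 17) → P = 425/2

At the optimal vertex, 4x1 + 6x2 = 117 and x2 = 17.
Solving simultaneously gives x1 = 15/4, x2 = 17.

x1 = 15/4, x2 = 17, maximum P = 425/2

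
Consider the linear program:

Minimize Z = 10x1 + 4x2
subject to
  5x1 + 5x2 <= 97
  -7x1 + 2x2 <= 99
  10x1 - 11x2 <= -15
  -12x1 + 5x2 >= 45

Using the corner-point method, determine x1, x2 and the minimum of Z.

Extreme points and Z = 10x1 + 4x2:
  (-301/45, 1174/45) → Z = 562/15
  (52/17, 1389/85) → Z = 8156/85
  (-353/19, -295/19) → Z = -4710/19
  (-210/41, -135/41) → Z = -2640/41

x1 = -353/19, x2 = -295/19, minimum Z = -4710/19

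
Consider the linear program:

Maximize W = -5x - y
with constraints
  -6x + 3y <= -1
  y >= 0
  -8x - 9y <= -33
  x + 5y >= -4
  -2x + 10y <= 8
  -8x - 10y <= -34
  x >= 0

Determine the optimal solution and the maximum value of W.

x = 129/49, y = 65/49, maximum W = -710/49

Extreme points and W = -5x - y:
  (17/4, 0) → W = -85/4
  (129/49, 65/49) → W = -710/49
  (3, 1) → W = -16
The feasible region is unbounded (it extends along (1, 0), (5, 1)), but W strictly decreases along every unbounded feasible direction, so there is no improving ray and the maximum is attained at a vertex.

At the optimal vertex, -8x - 9y = -33 and -2x + 10y = 8.
Solving simultaneously gives x = 129/49, y = 65/49.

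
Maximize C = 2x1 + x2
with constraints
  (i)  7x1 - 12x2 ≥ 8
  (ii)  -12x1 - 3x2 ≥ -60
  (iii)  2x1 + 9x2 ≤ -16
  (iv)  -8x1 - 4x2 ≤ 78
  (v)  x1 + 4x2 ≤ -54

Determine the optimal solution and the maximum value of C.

Vertices and C = 2x1 + x2:
  (79/4, -59) → C = -39/2
  (134/15, -236/15) → C = 32/15
  (-24/7, -177/14) → C = -39/2

x1 = 134/15, x2 = -236/15, maximum C = 32/15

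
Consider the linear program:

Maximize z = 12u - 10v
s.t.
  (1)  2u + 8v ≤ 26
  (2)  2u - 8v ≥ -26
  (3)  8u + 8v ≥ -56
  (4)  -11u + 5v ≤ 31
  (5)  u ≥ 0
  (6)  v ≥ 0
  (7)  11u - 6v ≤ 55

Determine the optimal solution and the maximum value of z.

Vertices and z = 12u - 10v:
  (0, 13/4) → z = -65/2
  (149/25, 44/25) → z = 1348/25
  (0, 0) → z = 0
  (5, 0) → z = 60

u = 5, v = 0, maximum z = 60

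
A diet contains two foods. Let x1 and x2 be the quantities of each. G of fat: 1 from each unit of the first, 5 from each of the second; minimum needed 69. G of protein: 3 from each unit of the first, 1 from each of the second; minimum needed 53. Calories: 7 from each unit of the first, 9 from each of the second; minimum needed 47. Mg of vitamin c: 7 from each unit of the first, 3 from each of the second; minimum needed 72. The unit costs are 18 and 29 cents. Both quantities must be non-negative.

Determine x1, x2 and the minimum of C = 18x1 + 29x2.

Feasible corners and C = 18x1 + 29x2:
  (0, 53) → C = 1537
  (69, 0) → C = 1242
  (14, 11) → C = 571
The feasible region is unbounded (it extends along (0, 1), (1, 0)), but C strictly increases along every unbounded feasible direction, so there is no improving ray and the minimum is attained at a vertex.

x1 = 14, x2 = 11, minimum C = 571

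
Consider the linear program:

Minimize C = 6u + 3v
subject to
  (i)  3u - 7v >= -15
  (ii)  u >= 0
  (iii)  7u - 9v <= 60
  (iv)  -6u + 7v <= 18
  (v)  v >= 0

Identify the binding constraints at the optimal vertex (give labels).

(ii) and (v)

Vertices and C = 6u + 3v:
  (0, 15/7) → C = 45/7
  (555/22, 285/22) → C = 4185/22
  (0, 0) → C = 0
  (60/7, 0) → C = 360/7

The minimum is at (0, 0). Substituting into each constraint, equality holds for (ii) and (v); the remaining constraints have slack.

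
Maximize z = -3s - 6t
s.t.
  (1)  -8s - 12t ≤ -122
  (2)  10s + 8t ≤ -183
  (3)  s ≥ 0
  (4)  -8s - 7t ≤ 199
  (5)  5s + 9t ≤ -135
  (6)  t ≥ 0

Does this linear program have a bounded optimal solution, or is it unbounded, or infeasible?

The boundaries 5s + 9t = -135 and t = 0 meet at (-27, 0), but that point violates -8s - 12t ≤ -122. Every candidate vertex is excluded by some other constraint, so the feasible region is empty.

infeasible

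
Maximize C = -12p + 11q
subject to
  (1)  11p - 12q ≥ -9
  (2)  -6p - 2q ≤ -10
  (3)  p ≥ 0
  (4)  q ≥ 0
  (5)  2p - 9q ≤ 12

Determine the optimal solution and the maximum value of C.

The feasible region is unbounded (it extends along (9, 2), (12, 11)), but C strictly decreases along every unbounded feasible direction, so there is no improving ray and the maximum is attained at a vertex.

At the optimal vertex, 11p - 12q = -9 and -6p - 2q = -10.
Solving simultaneously gives p = 51/47, q = 82/47.

p = 51/47, q = 82/47, maximum C = 290/47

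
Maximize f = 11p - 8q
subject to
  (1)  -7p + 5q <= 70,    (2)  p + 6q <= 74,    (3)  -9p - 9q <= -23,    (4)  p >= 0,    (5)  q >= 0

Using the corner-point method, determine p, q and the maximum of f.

p = 74, q = 0, maximum f = 814

Corner points and f = 11p - 8q:
  (0, 37/3) → f = -296/3
  (74, 0) → f = 814
  (0, 23/9) → f = -184/9
  (23/9, 0) → f = 253/9

The binding constraints are p + 6q = 74 and q = 0.
Solving simultaneously gives p = 74, q = 0.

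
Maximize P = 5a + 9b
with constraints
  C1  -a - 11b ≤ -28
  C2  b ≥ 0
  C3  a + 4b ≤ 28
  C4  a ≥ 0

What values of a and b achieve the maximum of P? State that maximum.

a = 28, b = 0, maximum P = 140

Vertices and P = 5a + 9b:
  (28, 0) → P = 140
  (0, 28/11) → P = 252/11
  (0, 7) → P = 63

The optimum lies where -a - 11b = -28 and b = 0.
Solving simultaneously gives a = 28, b = 0.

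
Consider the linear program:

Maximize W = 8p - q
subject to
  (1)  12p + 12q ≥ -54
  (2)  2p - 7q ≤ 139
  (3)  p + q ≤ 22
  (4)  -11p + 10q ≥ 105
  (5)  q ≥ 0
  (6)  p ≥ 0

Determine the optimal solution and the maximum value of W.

p = 115/21, q = 347/21, maximum W = 191/7

Vertices and W = 8p - q:
  (115/21, 347/21) → W = 191/7
  (0, 22) → W = -22
  (0, 21/2) → W = -21/2

At the optimal vertex, p + q = 22 and -11p + 10q = 105.
Solving simultaneously gives p = 115/21, q = 347/21.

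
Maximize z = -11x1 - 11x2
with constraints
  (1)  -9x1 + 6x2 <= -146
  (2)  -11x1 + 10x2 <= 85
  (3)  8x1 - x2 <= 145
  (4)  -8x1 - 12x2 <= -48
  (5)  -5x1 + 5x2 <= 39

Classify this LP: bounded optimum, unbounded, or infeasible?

bounded optimum

Vertices and z = -11x1 - 11x2:
  (724/39, 137/39) → z = -3157/13
  (170/13, -184/39) → z = -3586/39
  (447/26, -97/13) → z = -2783/26
The feasible region has finitely many vertices and no improving ray; the maximum is -3586/39 at (170/13, -184/39).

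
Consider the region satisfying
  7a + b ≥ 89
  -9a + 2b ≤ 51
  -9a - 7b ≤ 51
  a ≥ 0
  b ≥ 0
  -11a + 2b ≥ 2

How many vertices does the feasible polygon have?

Intersecting each pair of boundary lines and keeping only the points that satisfy every inequality leaves:
  (127/23, 1158/23)
  (176/25, 993/25)
  (49/2, 543/4)

3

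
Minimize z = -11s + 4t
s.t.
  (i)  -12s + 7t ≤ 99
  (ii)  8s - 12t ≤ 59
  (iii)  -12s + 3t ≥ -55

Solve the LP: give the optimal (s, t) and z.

Extreme points and z = -11s + 4t:
  (-1601/88, -375/22) → z = 11611/88
  (341/24, 77/2) → z = -55/24
  (161/40, -67/30) → z = -1277/24

At the optimal vertex, 8s - 12t = 59 and -12s + 3t = -55.
Solving simultaneously gives s = 161/40, t = -67/30.

s = 161/40, t = -67/30, minimum z = -1277/24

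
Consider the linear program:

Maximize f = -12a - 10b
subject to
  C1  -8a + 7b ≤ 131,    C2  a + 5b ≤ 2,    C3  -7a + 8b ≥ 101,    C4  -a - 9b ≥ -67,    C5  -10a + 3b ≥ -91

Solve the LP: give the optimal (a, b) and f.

a = -341/15, b = -109/15, maximum f = 5182/15

Vertices and f = -12a - 10b:
  (-641/47, 147/47) → f = 6222/47
  (-341/15, -109/15) → f = 5182/15
  (-489/43, 115/43) → f = 4718/43

The optimum lies where -8a + 7b = 131 and -7a + 8b = 101.
Solving simultaneously gives a = -341/15, b = -109/15.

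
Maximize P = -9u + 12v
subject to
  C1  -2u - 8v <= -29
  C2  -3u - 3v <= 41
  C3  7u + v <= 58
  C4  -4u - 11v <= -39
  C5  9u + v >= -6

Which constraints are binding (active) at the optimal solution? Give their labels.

C3 and C5

Feasible corners and P = -9u + 12v:
  (145/18, 29/18) → P = -319/6
  (-7/10, 19/5) → P = 519/10
  (-32, 282) → P = 3672
  (-21/19, 75/19) → P = 1089/19

The maximum is at (-32, 282). Substituting into each constraint, equality holds for C3 and C5; the remaining constraints have slack.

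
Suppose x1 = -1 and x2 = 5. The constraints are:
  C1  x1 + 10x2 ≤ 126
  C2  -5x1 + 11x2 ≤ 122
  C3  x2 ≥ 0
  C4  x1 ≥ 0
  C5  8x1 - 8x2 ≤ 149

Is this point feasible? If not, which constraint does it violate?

not feasible — violates C4

Constraint C4: x1 = -1, which is not ≥ 0. All other constraints are satisfied.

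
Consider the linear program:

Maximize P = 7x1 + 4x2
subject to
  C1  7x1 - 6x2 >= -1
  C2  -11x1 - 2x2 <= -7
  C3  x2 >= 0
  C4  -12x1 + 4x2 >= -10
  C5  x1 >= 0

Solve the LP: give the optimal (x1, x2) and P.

Vertices and P = 7x1 + 4x2:
  (1/2, 3/4) → P = 13/2
  (16/11, 41/22) → P = 194/11
  (7/11, 0) → P = 49/11
  (5/6, 0) → P = 35/6

x1 = 16/11, x2 = 41/22, maximum P = 194/11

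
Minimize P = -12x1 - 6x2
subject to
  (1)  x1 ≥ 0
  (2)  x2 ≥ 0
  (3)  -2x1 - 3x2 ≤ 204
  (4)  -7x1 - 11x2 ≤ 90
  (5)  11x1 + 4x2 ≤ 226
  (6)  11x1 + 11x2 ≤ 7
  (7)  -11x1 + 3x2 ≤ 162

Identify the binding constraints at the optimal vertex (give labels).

(2) and (6)

Extreme points and P = -12x1 - 6x2:
  (0, 0) → P = 0
  (0, 7/11) → P = -42/11
  (7/11, 0) → P = -84/11

The minimum is at (7/11, 0). Substituting into each constraint, equality holds for (2) and (6); the remaining constraints have slack.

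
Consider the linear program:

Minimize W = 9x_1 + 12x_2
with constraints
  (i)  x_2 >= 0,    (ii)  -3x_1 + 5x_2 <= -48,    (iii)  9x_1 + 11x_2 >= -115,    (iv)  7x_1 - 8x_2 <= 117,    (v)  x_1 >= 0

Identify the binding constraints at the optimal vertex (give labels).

Feasible corners and W = 9x_1 + 12x_2:
  (16, 0) → W = 144
  (117/7, 0) → W = 1053/7
  (201/11, 15/11) → W = 1989/11

The minimum is at (16, 0). Substituting into each constraint, equality holds for (i) and (ii); the remaining constraints have slack.

(i) and (ii)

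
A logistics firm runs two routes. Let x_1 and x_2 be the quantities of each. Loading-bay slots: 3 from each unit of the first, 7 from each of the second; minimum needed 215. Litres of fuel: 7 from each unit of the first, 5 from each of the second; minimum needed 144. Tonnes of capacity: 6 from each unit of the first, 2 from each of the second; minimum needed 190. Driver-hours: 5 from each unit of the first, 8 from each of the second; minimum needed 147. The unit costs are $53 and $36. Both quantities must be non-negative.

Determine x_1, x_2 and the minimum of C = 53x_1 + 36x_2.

Feasible corners and C = 53x_1 + 36x_2:
  (0, 95) → C = 3420
  (215/3, 0) → C = 11395/3
  (25, 20) → C = 2045
The feasible region is unbounded (it extends along (0, 1), (1, 0)), but C strictly increases along every unbounded feasible direction, so there is no improving ray and the minimum is attained at a vertex.

At the optimal vertex, 3x_1 + 7x_2 = 215 and 6x_1 + 2x_2 = 190.
Solving simultaneously gives x_1 = 25, x_2 = 20.

x_1 = 25, x_2 = 20, minimum C = 2045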